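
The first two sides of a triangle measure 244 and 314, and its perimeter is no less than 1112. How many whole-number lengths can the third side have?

Triangle inequality: 70 < x < 558. Perimeter ≥ 1112 gives x ≥ 1112 − 244 − 314 = 554.
So 554 ≤ x < 558; integers 554 through 557: 4 values.

4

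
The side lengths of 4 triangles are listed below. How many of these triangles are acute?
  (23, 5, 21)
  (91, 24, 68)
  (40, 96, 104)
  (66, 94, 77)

(23,5,21): 5²+21² = 466 < 529 = 23² → obtuse
(91,24,68): 24²+68² = 5200 < 8281 = 91² → obtuse
(40,96,104): 40²+96² = 10816 = 104² → right
(66,94,77): 66²+77² = 10285 > 8836 = 94² → acute
1 of the 4 is acute.

1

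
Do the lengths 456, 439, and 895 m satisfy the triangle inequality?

The two shorter sides sum to 895, exactly equal to the longest side 895.
That gives only a degenerate (flat) triangle — the inequality must be strict.

No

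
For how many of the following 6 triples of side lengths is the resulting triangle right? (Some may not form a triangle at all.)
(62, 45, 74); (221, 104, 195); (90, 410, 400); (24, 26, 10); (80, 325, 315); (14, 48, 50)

5

(62,45,74): 45²+62² = 5869 > 5476 = 74² → acute
(221,104,195): 104²+195² = 48841 = 221² → right
(90,410,400): 90²+400² = 168100 = 410² → right
(24,26,10): 10²+24² = 676 = 26² → right
(80,325,315): 80²+315² = 105625 = 325² → right
(14,48,50): 14²+48² = 2500 = 50² → right
5 of the 6 are right.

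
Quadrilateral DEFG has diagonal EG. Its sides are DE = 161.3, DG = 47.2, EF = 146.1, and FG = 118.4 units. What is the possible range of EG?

114.1 < EG < 208.5

From triangle DEG: |161.3 − 47.2| < EG < 161.3 + 47.2, i.e. 114.1 < EG < 208.5.
From triangle FEG: 27.7 < EG < 264.5.
Both must hold, so EG lies in the intersection.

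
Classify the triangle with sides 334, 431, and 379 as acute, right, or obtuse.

Compare the square of the longest side to the sum of squares of the other two: 334² + 379² = 255197 > 185761 = 431².

acute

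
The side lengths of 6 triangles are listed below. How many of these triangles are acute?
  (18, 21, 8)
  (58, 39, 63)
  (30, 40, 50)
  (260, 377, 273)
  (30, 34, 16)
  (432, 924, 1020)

(18,21,8): 8²+18² = 388 < 441 = 21² → obtuse
(58,39,63): 39²+58² = 4885 > 3969 = 63² → acute
(30,40,50): 30²+40² = 2500 = 50² → right
(260,377,273): 260²+273² = 142129 = 377² → right
(30,34,16): 16²+30² = 1156 = 34² → right
(432,924,1020): 432²+924² = 1040400 = 1020² → right
1 of the 6 is acute.

1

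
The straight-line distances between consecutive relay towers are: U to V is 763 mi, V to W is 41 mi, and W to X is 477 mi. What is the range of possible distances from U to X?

245 ≤ UX ≤ 1281 mi

The maximum is all hops collinear in one direction: 763 + 41 + 477 = 1281.
The longest hop is 763; the others sum to 518. Folding the others back against it leaves at least 763 − 518 = 245.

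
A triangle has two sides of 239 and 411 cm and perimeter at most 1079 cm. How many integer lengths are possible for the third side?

257

Triangle inequality: 172 < x < 650. Perimeter ≤ 1079 gives x ≤ 1079 − 239 − 411 = 429.
So 172 < x ≤ 429; integers 173 through 429: 257 values.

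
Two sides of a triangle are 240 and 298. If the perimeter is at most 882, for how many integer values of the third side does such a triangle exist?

Triangle inequality: 58 < x < 538. Perimeter ≤ 882 gives x ≤ 882 − 240 − 298 = 344.
So 58 < x ≤ 344; integers 59 through 344: 286 values.

286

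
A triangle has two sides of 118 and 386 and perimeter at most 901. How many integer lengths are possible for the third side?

129

Triangle inequality: 268 < x < 504. Perimeter ≤ 901 gives x ≤ 901 − 118 − 386 = 397.
So 268 < x ≤ 397; integers 269 through 397: 129 values.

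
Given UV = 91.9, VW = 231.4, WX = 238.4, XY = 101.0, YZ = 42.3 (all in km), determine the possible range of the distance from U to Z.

0 ≤ UZ ≤ 705.0 km

The maximum is all hops collinear in one direction: 91.9 + 231.4 + 238.4 + 101.0 + 42.3 = 705.0.
The longest hop is 238.4; the others sum to 466.6. Since 238.4 ≤ 466.6, the path can fold back on itself completely, so the minimum distance is 0.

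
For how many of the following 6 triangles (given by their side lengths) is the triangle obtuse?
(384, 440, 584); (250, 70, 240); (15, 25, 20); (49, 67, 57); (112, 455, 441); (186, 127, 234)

1

(384,440,584): 384²+440² = 341056 = 584² → right
(250,70,240): 70²+240² = 62500 = 250² → right
(15,25,20): 15²+20² = 625 = 25² → right
(49,67,57): 49²+57² = 5650 > 4489 = 67² → acute
(112,455,441): 112²+441² = 207025 = 455² → right
(186,127,234): 127²+186² = 50725 < 54756 = 234² → obtuse
1 of the 6 is obtuse.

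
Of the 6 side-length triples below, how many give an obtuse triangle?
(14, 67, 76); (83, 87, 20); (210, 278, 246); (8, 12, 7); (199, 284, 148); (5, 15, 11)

5

(14,67,76): 14²+67² = 4685 < 5776 = 76² → obtuse
(83,87,20): 20²+83² = 7289 < 7569 = 87² → obtuse
(210,278,246): 210²+246² = 104616 > 77284 = 278² → acute
(8,12,7): 7²+8² = 113 < 144 = 12² → obtuse
(199,284,148): 148²+199² = 61505 < 80656 = 284² → obtuse
(5,15,11): 5²+11² = 146 < 225 = 15² → obtuse
5 of the 6 are obtuse.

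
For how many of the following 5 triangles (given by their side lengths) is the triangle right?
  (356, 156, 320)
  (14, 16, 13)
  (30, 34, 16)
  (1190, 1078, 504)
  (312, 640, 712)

4

(356,156,320): 156²+320² = 126736 = 356² → right
(14,16,13): 13²+14² = 365 > 256 = 16² → acute
(30,34,16): 16²+30² = 1156 = 34² → right
(1190,1078,504): 504²+1078² = 1416100 = 1190² → right
(312,640,712): 312²+640² = 506944 = 712² → right
4 of the 5 are right.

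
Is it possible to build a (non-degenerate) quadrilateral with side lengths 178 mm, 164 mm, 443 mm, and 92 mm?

No

For a quadrilateral, each side must be shorter than the sum of the others.
Here the longest side is 443, but the remaining 3 sides sum to only 434.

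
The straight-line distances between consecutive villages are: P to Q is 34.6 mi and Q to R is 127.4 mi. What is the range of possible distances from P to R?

By the triangle inequality, |34.6 − 127.4| ≤ PR ≤ 34.6 + 127.4.

92.8 ≤ PR ≤ 162.0 mi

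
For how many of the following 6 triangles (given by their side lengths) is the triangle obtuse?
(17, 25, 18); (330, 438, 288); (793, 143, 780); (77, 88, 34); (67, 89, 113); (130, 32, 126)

(17,25,18): 17²+18² = 613 < 625 = 25² → obtuse
(330,438,288): 288²+330² = 191844 = 438² → right
(793,143,780): 143²+780² = 628849 = 793² → right
(77,88,34): 34²+77² = 7085 < 7744 = 88² → obtuse
(67,89,113): 67²+89² = 12410 < 12769 = 113² → obtuse
(130,32,126): 32²+126² = 16900 = 130² → right
3 of the 6 are obtuse.

3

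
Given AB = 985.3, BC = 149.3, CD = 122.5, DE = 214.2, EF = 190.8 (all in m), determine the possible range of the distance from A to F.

The maximum is all hops collinear in one direction: 985.3 + 149.3 + 122.5 + 214.2 + 190.8 = 1662.1.
The longest hop is 985.3; the others sum to 676.8. Folding the others back against it leaves at least 985.3 − 676.8 = 308.5.

308.5 ≤ AF ≤ 1662.1 m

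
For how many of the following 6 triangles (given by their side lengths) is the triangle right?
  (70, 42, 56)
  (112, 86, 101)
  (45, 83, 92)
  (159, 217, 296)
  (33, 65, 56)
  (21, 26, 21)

2

(70,42,56): 42²+56² = 4900 = 70² → right
(112,86,101): 86²+101² = 17597 > 12544 = 112² → acute
(45,83,92): 45²+83² = 8914 > 8464 = 92² → acute
(159,217,296): 159²+217² = 72370 < 87616 = 296² → obtuse
(33,65,56): 33²+56² = 4225 = 65² → right
(21,26,21): 21²+21² = 882 > 676 = 26² → acute
2 of the 6 are right.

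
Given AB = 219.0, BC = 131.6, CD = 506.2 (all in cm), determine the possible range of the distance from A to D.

The maximum is all hops collinear in one direction: 219.0 + 131.6 + 506.2 = 856.8.
The longest hop is 506.2; the others sum to 350.6. Folding the others back against it leaves at least 506.2 − 350.6 = 155.6.

155.6 ≤ AD ≤ 856.8 cm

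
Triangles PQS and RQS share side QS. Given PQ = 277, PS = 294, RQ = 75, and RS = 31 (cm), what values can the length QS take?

44 < QS < 106

From triangle PQS: |277 − 294| < QS < 277 + 294, i.e. 17 < QS < 571.
From triangle RQS: 44 < QS < 106.
Both must hold, so QS lies in the intersection.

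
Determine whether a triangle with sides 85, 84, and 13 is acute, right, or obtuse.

Compare the square of the longest side to the sum of squares of the other two: 13² + 84² = 7225 = 85².

right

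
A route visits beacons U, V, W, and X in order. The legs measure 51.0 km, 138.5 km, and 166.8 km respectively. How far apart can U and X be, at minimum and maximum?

The maximum is all hops collinear in one direction: 51.0 + 138.5 + 166.8 = 356.3.
The longest hop is 166.8; the others sum to 189.5. Since 166.8 ≤ 189.5, the path can fold back on itself completely, so the minimum distance is 0.

0 ≤ UX ≤ 356.3 km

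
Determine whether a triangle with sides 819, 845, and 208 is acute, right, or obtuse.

Compare the square of the longest side to the sum of squares of the other two: 208² + 819² = 714025 = 845².

right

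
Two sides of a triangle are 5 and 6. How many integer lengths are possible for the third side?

The third side lies in the open interval (1, 11).
Integers from 2 to 10 inclusive: 10 − 2 + 1 = 9.

9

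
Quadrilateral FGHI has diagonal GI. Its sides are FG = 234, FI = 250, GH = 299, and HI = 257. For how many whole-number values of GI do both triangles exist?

441

From triangle FGI: 16 < GI < 484.
From triangle HGI: 42 < GI < 556.
Intersection: 42 < GI < 484, so integers 43 through 483: 441 values.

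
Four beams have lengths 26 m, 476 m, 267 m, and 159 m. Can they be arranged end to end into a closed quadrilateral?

For a quadrilateral, each side must be shorter than the sum of the others.
Here the longest side is 476, but the remaining 3 sides sum to only 452.

No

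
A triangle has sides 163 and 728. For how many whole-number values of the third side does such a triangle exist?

The third side lies in the open interval (565, 891).
Integers from 566 to 890 inclusive: 890 − 566 + 1 = 325.

325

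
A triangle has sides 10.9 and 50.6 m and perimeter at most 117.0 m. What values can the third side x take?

39.7 < x ≤ 55.5 m

Triangle inequality alone gives 39.7 < x < 61.5.
The perimeter condition gives x ≤ 117.0 − 10.9 − 50.6 = 55.5.
Intersecting the two: 39.7 < x ≤ 55.5.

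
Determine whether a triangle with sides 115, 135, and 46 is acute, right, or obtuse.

Compare the square of the longest side to the sum of squares of the other two: 46² + 115² = 15341 < 18225 = 135².

obtuse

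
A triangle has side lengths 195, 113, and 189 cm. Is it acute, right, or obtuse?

Compare the square of the longest side to the sum of squares of the other two: 113² + 189² = 48490 > 38025 = 195².

acute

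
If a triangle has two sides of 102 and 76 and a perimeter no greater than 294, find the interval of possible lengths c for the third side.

Triangle inequality alone gives 26 < c < 178.
The perimeter condition gives c ≤ 294 − 102 − 76 = 116.
Intersecting the two: 26 < c ≤ 116.

26 < c ≤ 116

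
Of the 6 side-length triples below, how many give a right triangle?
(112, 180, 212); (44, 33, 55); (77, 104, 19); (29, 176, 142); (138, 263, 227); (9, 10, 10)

(112,180,212): 112²+180² = 44944 = 212² → right
(44,33,55): 33²+44² = 3025 = 55² → right
(77,104,19): 19+77 ≤ 104, not a triangle
(29,176,142): 29+142 ≤ 176, not a triangle
(138,263,227): 138²+227² = 70573 > 69169 = 263² → acute
(9,10,10): 9²+10² = 181 > 100 = 10² → acute
2 of the 6 are right.

2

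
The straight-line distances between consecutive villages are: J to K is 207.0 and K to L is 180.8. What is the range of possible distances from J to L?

26.2 ≤ JL ≤ 387.8

By the triangle inequality, |207.0 − 180.8| ≤ JL ≤ 207.0 + 180.8.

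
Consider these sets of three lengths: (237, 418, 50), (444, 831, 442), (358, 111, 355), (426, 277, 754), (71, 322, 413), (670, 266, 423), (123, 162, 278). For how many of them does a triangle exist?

4

(50,237,418): 50+237 ≤ 418 → not valid
(442,444,831): 442+444 > 831 → valid
(111,355,358): 111+355 > 358 → valid
(277,426,754): 277+426 ≤ 754 → not valid
(71,322,413): 71+322 ≤ 413 → not valid
(266,423,670): 266+423 > 670 → valid
(123,162,278): 123+162 > 278 → valid
4 of the 7 triples form a triangle.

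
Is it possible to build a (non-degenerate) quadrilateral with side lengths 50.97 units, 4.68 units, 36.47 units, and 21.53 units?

Yes

A quadrilateral exists iff every side is shorter than the sum of the others — equivalently, the longest side is less than the sum of the rest.
Longest side 50.97 < 62.68 (sum of the remaining 3), so yes.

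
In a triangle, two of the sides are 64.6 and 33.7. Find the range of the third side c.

30.9 < c < 98.3

By the triangle inequality, c must be less than 64.6 + 33.7 = 98.3 and greater than |64.6 − 33.7| = 30.9.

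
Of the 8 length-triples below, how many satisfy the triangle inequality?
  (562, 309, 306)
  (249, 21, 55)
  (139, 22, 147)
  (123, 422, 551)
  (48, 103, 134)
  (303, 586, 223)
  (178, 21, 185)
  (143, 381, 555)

(306,309,562): 306+309 > 562 → valid
(21,55,249): 21+55 ≤ 249 → not valid
(22,139,147): 22+139 > 147 → valid
(123,422,551): 123+422 ≤ 551 → not valid
(48,103,134): 48+103 > 134 → valid
(223,303,586): 223+303 ≤ 586 → not valid
(21,178,185): 21+178 > 185 → valid
(143,381,555): 143+381 ≤ 555 → not valid
4 of the 8 triples form a triangle.

4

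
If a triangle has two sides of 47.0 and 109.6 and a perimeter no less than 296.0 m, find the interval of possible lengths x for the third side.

Triangle inequality alone gives 62.6 < x < 156.6.
The perimeter condition gives x ≥ 296.0 − 47.0 − 109.6 = 139.4.
Intersecting the two: 139.4 ≤ x < 156.6.

139.4 ≤ x < 156.6 m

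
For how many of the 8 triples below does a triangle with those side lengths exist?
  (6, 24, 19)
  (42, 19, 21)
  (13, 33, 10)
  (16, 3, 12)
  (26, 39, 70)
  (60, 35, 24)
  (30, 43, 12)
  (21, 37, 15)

(6,19,24): 6+19 > 24 → valid
(19,21,42): 19+21 ≤ 42 → not valid
(10,13,33): 10+13 ≤ 33 → not valid
(3,12,16): 3+12 ≤ 16 → not valid
(26,39,70): 26+39 ≤ 70 → not valid
(24,35,60): 24+35 ≤ 60 → not valid
(12,30,43): 12+30 ≤ 43 → not valid
(15,21,37): 15+21 ≤ 37 → not valid
1 of the 8 triples forms a triangle.

1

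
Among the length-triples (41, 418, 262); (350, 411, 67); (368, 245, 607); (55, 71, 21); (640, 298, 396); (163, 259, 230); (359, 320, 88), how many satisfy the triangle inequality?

(41,262,418): 41+262 ≤ 418 → not valid
(67,350,411): 67+350 > 411 → valid
(245,368,607): 245+368 > 607 → valid
(21,55,71): 21+55 > 71 → valid
(298,396,640): 298+396 > 640 → valid
(163,230,259): 163+230 > 259 → valid
(88,320,359): 88+320 > 359 → valid
6 of the 7 triples form a triangle.

6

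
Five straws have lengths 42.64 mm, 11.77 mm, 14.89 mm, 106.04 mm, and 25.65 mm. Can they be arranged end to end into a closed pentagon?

For a pentagon, each side must be shorter than the sum of the others.
Here the longest side is 106.04, but the remaining 4 sides sum to only 94.95.

No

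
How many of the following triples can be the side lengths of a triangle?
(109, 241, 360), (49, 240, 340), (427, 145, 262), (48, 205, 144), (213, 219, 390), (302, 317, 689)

(109,241,360): 109+241 ≤ 360 → not valid
(49,240,340): 49+240 ≤ 340 → not valid
(145,262,427): 145+262 ≤ 427 → not valid
(48,144,205): 48+144 ≤ 205 → not valid
(213,219,390): 213+219 > 390 → valid
(302,317,689): 302+317 ≤ 689 → not valid
1 of the 6 triples forms a triangle.

1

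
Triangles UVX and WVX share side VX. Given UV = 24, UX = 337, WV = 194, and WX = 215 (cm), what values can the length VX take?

313 < VX < 361

From triangle UVX: |24 − 337| < VX < 24 + 337, i.e. 313 < VX < 361.
From triangle WVX: 21 < VX < 409.
Both must hold, so VX lies in the intersection.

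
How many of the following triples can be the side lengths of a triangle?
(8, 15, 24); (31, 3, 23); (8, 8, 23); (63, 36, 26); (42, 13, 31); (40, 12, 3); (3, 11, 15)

1

(8,15,24): 8+15 ≤ 24 → not valid
(3,23,31): 3+23 ≤ 31 → not valid
(8,8,23): 8+8 ≤ 23 → not valid
(26,36,63): 26+36 ≤ 63 → not valid
(13,31,42): 13+31 > 42 → valid
(3,12,40): 3+12 ≤ 40 → not valid
(3,11,15): 3+11 ≤ 15 → not valid
1 of the 7 triples forms a triangle.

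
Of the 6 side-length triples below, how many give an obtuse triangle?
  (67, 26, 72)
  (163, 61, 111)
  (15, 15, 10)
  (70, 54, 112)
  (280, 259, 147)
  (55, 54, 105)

4

(67,26,72): 26²+67² = 5165 < 5184 = 72² → obtuse
(163,61,111): 61²+111² = 16042 < 26569 = 163² → obtuse
(15,15,10): 10²+15² = 325 > 225 = 15² → acute
(70,54,112): 54²+70² = 7816 < 12544 = 112² → obtuse
(280,259,147): 147²+259² = 88690 > 78400 = 280² → acute
(55,54,105): 54²+55² = 5941 < 11025 = 105² → obtuse
4 of the 6 are obtuse.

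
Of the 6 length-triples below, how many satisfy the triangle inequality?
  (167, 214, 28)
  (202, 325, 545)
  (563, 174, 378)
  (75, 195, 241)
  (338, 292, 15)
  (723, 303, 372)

1

(28,167,214): 28+167 ≤ 214 → not valid
(202,325,545): 202+325 ≤ 545 → not valid
(174,378,563): 174+378 ≤ 563 → not valid
(75,195,241): 75+195 > 241 → valid
(15,292,338): 15+292 ≤ 338 → not valid
(303,372,723): 303+372 ≤ 723 → not valid
1 of the 6 triples forms a triangle.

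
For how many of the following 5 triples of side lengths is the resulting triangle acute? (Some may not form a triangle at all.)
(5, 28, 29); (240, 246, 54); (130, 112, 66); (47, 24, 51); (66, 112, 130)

(5,28,29): 5²+28² = 809 < 841 = 29² → obtuse
(240,246,54): 54²+240² = 60516 = 246² → right
(130,112,66): 66²+112² = 16900 = 130² → right
(47,24,51): 24²+47² = 2785 > 2601 = 51² → acute
(66,112,130): 66²+112² = 16900 = 130² → right
1 of the 5 is acute.

1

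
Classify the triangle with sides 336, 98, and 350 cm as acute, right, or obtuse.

Compare the square of the longest side to the sum of squares of the other two: 98² + 336² = 122500 = 350².

right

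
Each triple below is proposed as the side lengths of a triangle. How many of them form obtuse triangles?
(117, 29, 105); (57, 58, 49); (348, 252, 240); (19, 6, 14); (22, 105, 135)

(117,29,105): 29²+105² = 11866 < 13689 = 117² → obtuse
(57,58,49): 49²+57² = 5650 > 3364 = 58² → acute
(348,252,240): 240²+252² = 121104 = 348² → right
(19,6,14): 6²+14² = 232 < 361 = 19² → obtuse
(22,105,135): 22+105 ≤ 135, not a triangle
2 of the 5 are obtuse.

2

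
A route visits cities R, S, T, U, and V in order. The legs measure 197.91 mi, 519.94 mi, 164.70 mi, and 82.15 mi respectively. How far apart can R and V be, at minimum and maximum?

The maximum is all hops collinear in one direction: 197.91 + 519.94 + 164.70 + 82.15 = 964.70.
The longest hop is 519.94; the others sum to 444.76. Folding the others back against it leaves at least 519.94 − 444.76 = 75.18.

75.18 ≤ RV ≤ 964.70 mi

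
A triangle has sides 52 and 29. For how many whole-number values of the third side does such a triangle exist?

57

The third side lies in the open interval (23, 81).
Integers from 24 to 80 inclusive: 80 − 24 + 1 = 57.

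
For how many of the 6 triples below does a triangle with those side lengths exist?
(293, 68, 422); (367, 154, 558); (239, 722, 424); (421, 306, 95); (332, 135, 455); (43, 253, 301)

(68,293,422): 68+293 ≤ 422 → not valid
(154,367,558): 154+367 ≤ 558 → not valid
(239,424,722): 239+424 ≤ 722 → not valid
(95,306,421): 95+306 ≤ 421 → not valid
(135,332,455): 135+332 > 455 → valid
(43,253,301): 43+253 ≤ 301 → not valid
1 of the 6 triples forms a triangle.

1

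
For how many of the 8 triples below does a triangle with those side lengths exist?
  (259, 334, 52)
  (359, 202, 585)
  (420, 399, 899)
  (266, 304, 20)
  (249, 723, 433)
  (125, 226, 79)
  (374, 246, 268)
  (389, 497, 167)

(52,259,334): 52+259 ≤ 334 → not valid
(202,359,585): 202+359 ≤ 585 → not valid
(399,420,899): 399+420 ≤ 899 → not valid
(20,266,304): 20+266 ≤ 304 → not valid
(249,433,723): 249+433 ≤ 723 → not valid
(79,125,226): 79+125 ≤ 226 → not valid
(246,268,374): 246+268 > 374 → valid
(167,389,497): 167+389 > 497 → valid
2 of the 8 triples form a triangle.

2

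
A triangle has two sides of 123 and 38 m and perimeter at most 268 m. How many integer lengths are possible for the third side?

Triangle inequality: 85 < x < 161. Perimeter ≤ 268 gives x ≤ 268 − 123 − 38 = 107.
So 85 < x ≤ 107; integers 86 through 107: 22 values.

22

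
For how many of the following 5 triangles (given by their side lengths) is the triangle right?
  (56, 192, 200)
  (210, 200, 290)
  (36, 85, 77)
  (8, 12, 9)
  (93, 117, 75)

3

(56,192,200): 56²+192² = 40000 = 200² → right
(210,200,290): 200²+210² = 84100 = 290² → right
(36,85,77): 36²+77² = 7225 = 85² → right
(8,12,9): 8²+9² = 145 > 144 = 12² → acute
(93,117,75): 75²+93² = 14274 > 13689 = 117² → acute
3 of the 5 are right.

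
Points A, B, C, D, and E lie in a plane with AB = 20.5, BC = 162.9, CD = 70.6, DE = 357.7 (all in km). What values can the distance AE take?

103.7 ≤ AE ≤ 611.7 km

The maximum is all hops collinear in one direction: 20.5 + 162.9 + 70.6 + 357.7 = 611.7.
The longest hop is 357.7; the others sum to 254.0. Folding the others back against it leaves at least 357.7 − 254.0 = 103.7.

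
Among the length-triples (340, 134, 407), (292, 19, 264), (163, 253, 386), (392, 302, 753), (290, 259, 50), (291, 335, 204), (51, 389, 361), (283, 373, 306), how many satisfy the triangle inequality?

(134,340,407): 134+340 > 407 → valid
(19,264,292): 19+264 ≤ 292 → not valid
(163,253,386): 163+253 > 386 → valid
(302,392,753): 302+392 ≤ 753 → not valid
(50,259,290): 50+259 > 290 → valid
(204,291,335): 204+291 > 335 → valid
(51,361,389): 51+361 > 389 → valid
(283,306,373): 283+306 > 373 → valid
6 of the 8 triples form a triangle.

6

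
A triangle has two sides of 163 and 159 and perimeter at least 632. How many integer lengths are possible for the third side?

Triangle inequality: 4 < x < 322. Perimeter ≥ 632 gives x ≥ 632 − 163 − 159 = 310.
So 310 ≤ x < 322; integers 310 through 321: 12 values.

12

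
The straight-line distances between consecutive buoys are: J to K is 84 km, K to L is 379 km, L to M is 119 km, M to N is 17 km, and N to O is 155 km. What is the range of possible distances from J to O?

4 ≤ JO ≤ 754 km

The maximum is all hops collinear in one direction: 84 + 379 + 119 + 17 + 155 = 754.
The longest hop is 379; the others sum to 375. Folding the others back against it leaves at least 379 − 375 = 4.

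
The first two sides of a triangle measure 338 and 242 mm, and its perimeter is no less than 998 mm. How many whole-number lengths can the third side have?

Triangle inequality: 96 < x < 580. Perimeter ≥ 998 gives x ≥ 998 − 338 − 242 = 418.
So 418 ≤ x < 580; integers 418 through 579: 162 values.

162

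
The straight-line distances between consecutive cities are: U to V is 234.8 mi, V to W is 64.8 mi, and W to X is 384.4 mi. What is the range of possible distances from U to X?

The maximum is all hops collinear in one direction: 234.8 + 64.8 + 384.4 = 684.0.
The longest hop is 384.4; the others sum to 299.6. Folding the others back against it leaves at least 384.4 − 299.6 = 84.8.

84.8 ≤ UX ≤ 684.0 mi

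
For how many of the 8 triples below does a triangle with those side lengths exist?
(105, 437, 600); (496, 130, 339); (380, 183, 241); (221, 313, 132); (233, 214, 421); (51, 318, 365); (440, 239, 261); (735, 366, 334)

(105,437,600): 105+437 ≤ 600 → not valid
(130,339,496): 130+339 ≤ 496 → not valid
(183,241,380): 183+241 > 380 → valid
(132,221,313): 132+221 > 313 → valid
(214,233,421): 214+233 > 421 → valid
(51,318,365): 51+318 > 365 → valid
(239,261,440): 239+261 > 440 → valid
(334,366,735): 334+366 ≤ 735 → not valid
5 of the 8 triples form a triangle.

5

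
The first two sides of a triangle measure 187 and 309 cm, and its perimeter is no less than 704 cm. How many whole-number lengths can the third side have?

288

Triangle inequality: 122 < x < 496. Perimeter ≥ 704 gives x ≥ 704 − 187 − 309 = 208.
So 208 ≤ x < 496; integers 208 through 495: 288 values.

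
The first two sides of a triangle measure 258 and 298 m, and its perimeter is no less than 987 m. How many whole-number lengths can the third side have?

125

Triangle inequality: 40 < x < 556. Perimeter ≥ 987 gives x ≥ 987 − 258 − 298 = 431.
So 431 ≤ x < 556; integers 431 through 555: 125 values.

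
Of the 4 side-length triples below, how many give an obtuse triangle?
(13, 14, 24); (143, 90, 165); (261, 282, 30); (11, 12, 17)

(13,14,24): 13²+14² = 365 < 576 = 24² → obtuse
(143,90,165): 90²+143² = 28549 > 27225 = 165² → acute
(261,282,30): 30²+261² = 69021 < 79524 = 282² → obtuse
(11,12,17): 11²+12² = 265 < 289 = 17² → obtuse
3 of the 4 are obtuse.

3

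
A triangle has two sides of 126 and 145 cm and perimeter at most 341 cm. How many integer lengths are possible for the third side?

51

Triangle inequality: 19 < x < 271. Perimeter ≤ 341 gives x ≤ 341 − 126 − 145 = 70.
So 19 < x ≤ 70; integers 20 through 70: 51 values.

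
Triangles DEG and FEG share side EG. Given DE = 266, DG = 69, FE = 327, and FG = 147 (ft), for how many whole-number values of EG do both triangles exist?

From triangle DEG: 197 < EG < 335.
From triangle FEG: 180 < EG < 474.
Intersection: 197 < EG < 335, so integers 198 through 334: 137 values.

137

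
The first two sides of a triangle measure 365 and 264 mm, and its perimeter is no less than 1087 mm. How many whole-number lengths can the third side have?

Triangle inequality: 101 < x < 629. Perimeter ≥ 1087 gives x ≥ 1087 − 365 − 264 = 458.
So 458 ≤ x < 629; integers 458 through 628: 171 values.

171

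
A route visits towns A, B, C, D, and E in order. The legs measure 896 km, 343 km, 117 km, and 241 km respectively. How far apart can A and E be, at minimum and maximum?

195 ≤ AE ≤ 1597 km

The maximum is all hops collinear in one direction: 896 + 343 + 117 + 241 = 1597.
The longest hop is 896; the others sum to 701. Folding the others back against it leaves at least 896 − 701 = 195.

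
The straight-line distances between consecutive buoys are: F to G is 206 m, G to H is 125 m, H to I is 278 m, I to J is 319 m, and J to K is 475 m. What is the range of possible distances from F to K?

0 ≤ FK ≤ 1403 m

The maximum is all hops collinear in one direction: 206 + 125 + 278 + 319 + 475 = 1403.
The longest hop is 475; the others sum to 928. Since 475 ≤ 928, the path can fold back on itself completely, so the minimum distance is 0.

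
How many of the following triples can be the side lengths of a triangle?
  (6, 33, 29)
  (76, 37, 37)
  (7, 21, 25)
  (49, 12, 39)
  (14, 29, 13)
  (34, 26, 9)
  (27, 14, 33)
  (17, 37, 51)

6

(6,29,33): 6+29 > 33 → valid
(37,37,76): 37+37 ≤ 76 → not valid
(7,21,25): 7+21 > 25 → valid
(12,39,49): 12+39 > 49 → valid
(13,14,29): 13+14 ≤ 29 → not valid
(9,26,34): 9+26 > 34 → valid
(14,27,33): 14+27 > 33 → valid
(17,37,51): 17+37 > 51 → valid
6 of the 8 triples form a triangle.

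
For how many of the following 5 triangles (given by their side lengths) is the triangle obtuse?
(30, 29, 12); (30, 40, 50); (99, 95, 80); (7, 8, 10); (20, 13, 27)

(30,29,12): 12²+29² = 985 > 900 = 30² → acute
(30,40,50): 30²+40² = 2500 = 50² → right
(99,95,80): 80²+95² = 15425 > 9801 = 99² → acute
(7,8,10): 7²+8² = 113 > 100 = 10² → acute
(20,13,27): 13²+20² = 569 < 729 = 27² → obtuse
1 of the 5 is obtuse.

1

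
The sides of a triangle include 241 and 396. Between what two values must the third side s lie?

155 < s < 637

By the triangle inequality, s must be less than 241 + 396 = 637 and greater than |241 − 396| = 155.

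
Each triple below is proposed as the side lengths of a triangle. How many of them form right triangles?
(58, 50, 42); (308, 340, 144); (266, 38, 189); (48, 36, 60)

(58,50,42): 42²+50² = 4264 > 3364 = 58² → acute
(308,340,144): 144²+308² = 115600 = 340² → right
(266,38,189): 38+189 ≤ 266, not a triangle
(48,36,60): 36²+48² = 3600 = 60² → right
2 of the 4 are right.

2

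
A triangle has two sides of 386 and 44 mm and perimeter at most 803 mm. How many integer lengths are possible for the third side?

31

Triangle inequality: 342 < x < 430. Perimeter ≤ 803 gives x ≤ 803 − 386 − 44 = 373.
So 342 < x ≤ 373; integers 343 through 373: 31 values.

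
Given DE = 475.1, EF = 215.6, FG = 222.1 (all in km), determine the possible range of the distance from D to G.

The maximum is all hops collinear in one direction: 475.1 + 215.6 + 222.1 = 912.8.
The longest hop is 475.1; the others sum to 437.7. Folding the others back against it leaves at least 475.1 − 437.7 = 37.4.

37.4 ≤ DG ≤ 912.8 km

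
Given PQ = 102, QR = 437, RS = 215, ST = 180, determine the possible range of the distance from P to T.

0 ≤ PT ≤ 934

The maximum is all hops collinear in one direction: 102 + 437 + 215 + 180 = 934.
The longest hop is 437; the others sum to 497. Since 437 ≤ 497, the path can fold back on itself completely, so the minimum distance is 0.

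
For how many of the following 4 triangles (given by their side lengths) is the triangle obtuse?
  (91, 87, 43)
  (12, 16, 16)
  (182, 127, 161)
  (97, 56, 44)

(91,87,43): 43²+87² = 9418 > 8281 = 91² → acute
(12,16,16): 12²+16² = 400 > 256 = 16² → acute
(182,127,161): 127²+161² = 42050 > 33124 = 182² → acute
(97,56,44): 44²+56² = 5072 < 9409 = 97² → obtuse
1 of the 4 is obtuse.

1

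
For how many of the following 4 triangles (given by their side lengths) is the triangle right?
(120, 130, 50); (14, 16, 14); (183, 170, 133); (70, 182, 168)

2

(120,130,50): 50²+120² = 16900 = 130² → right
(14,16,14): 14²+14² = 392 > 256 = 16² → acute
(183,170,133): 133²+170² = 46589 > 33489 = 183² → acute
(70,182,168): 70²+168² = 33124 = 182² → right
2 of the 4 are right.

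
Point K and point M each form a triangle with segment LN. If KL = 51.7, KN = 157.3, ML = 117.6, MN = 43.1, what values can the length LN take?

105.6 < LN < 160.7

From triangle KLN: |51.7 − 157.3| < LN < 51.7 + 157.3, i.e. 105.6 < LN < 209.0.
From triangle MLN: 74.5 < LN < 160.7.
Both must hold, so LN lies in the intersection.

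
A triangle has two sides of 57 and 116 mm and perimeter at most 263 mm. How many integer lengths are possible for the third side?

31

Triangle inequality: 59 < x < 173. Perimeter ≤ 263 gives x ≤ 263 − 57 − 116 = 90.
So 59 < x ≤ 90; integers 60 through 90: 31 values.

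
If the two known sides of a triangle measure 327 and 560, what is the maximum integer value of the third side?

886

The third side must be strictly less than 327 + 560 = 887.
The largest integer below 887 is 886.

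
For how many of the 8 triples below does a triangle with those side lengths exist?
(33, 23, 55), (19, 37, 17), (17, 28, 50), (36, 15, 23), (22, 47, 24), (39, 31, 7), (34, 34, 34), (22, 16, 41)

(23,33,55): 23+33 > 55 → valid
(17,19,37): 17+19 ≤ 37 → not valid
(17,28,50): 17+28 ≤ 50 → not valid
(15,23,36): 15+23 > 36 → valid
(22,24,47): 22+24 ≤ 47 → not valid
(7,31,39): 7+31 ≤ 39 → not valid
(34,34,34): 34+34 > 34 → valid
(16,22,41): 16+22 ≤ 41 → not valid
3 of the 8 triples form a triangle.

3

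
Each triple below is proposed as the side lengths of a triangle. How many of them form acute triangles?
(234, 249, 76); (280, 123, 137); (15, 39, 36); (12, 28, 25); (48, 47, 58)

(234,249,76): 76²+234² = 60532 < 62001 = 249² → obtuse
(280,123,137): 123+137 ≤ 280, not a triangle
(15,39,36): 15²+36² = 1521 = 39² → right
(12,28,25): 12²+25² = 769 < 784 = 28² → obtuse
(48,47,58): 47²+48² = 4513 > 3364 = 58² → acute
1 of the 5 is acute.

1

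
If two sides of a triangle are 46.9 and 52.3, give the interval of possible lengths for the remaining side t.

By the triangle inequality, t must be less than 46.9 + 52.3 = 99.2 and greater than |46.9 − 52.3| = 5.4.

5.4 < t < 99.2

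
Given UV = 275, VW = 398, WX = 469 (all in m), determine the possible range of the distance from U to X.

0 ≤ UX ≤ 1142 m

The maximum is all hops collinear in one direction: 275 + 398 + 469 = 1142.
The longest hop is 469; the others sum to 673. Since 469 ≤ 673, the path can fold back on itself completely, so the minimum distance is 0.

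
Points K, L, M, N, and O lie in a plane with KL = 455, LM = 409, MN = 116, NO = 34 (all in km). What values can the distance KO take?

The maximum is all hops collinear in one direction: 455 + 409 + 116 + 34 = 1014.
The longest hop is 455; the others sum to 559. Since 455 ≤ 559, the path can fold back on itself completely, so the minimum distance is 0.

0 ≤ KO ≤ 1014 km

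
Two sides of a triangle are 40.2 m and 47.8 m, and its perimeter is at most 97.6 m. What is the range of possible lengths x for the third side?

7.6 < x ≤ 9.6 m

Triangle inequality alone gives 7.6 < x < 88.0.
The perimeter condition gives x ≤ 97.6 − 40.2 − 47.8 = 9.6.
Intersecting the two: 7.6 < x ≤ 9.6.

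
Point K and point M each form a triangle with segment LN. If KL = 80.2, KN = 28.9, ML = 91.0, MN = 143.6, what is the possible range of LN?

52.6 < LN < 109.1

From triangle KLN: |80.2 − 28.9| < LN < 80.2 + 28.9, i.e. 51.3 < LN < 109.1.
From triangle MLN: 52.6 < LN < 234.6.
Both must hold, so LN lies in the intersection.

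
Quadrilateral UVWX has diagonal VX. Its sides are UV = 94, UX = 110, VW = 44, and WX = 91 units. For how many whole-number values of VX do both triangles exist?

From triangle UVX: 16 < VX < 204.
From triangle WVX: 47 < VX < 135.
Intersection: 47 < VX < 135, so integers 48 through 134: 87 values.

87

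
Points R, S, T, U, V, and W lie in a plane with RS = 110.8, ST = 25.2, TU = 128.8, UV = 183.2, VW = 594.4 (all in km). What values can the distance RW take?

The maximum is all hops collinear in one direction: 110.8 + 25.2 + 128.8 + 183.2 + 594.4 = 1042.4.
The longest hop is 594.4; the others sum to 448.0. Folding the others back against it leaves at least 594.4 − 448.0 = 146.4.

146.4 ≤ RW ≤ 1042.4 km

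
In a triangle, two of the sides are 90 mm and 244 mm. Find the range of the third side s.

By the triangle inequality, s must be less than 90 + 244 = 334 and greater than |90 − 244| = 154.

154 < s < 334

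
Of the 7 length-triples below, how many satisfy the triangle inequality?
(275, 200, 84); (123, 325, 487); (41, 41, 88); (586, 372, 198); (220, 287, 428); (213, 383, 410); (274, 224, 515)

3

(84,200,275): 84+200 > 275 → valid
(123,325,487): 123+325 ≤ 487 → not valid
(41,41,88): 41+41 ≤ 88 → not valid
(198,372,586): 198+372 ≤ 586 → not valid
(220,287,428): 220+287 > 428 → valid
(213,383,410): 213+383 > 410 → valid
(224,274,515): 224+274 ≤ 515 → not valid
3 of the 7 triples form a triangle.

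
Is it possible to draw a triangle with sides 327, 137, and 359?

The longest side is 359, and the other two sum to 464.
Since 464 > 359, the triangle inequality holds.

Yes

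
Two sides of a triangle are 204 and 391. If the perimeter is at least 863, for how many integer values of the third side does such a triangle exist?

Triangle inequality: 187 < x < 595. Perimeter ≥ 863 gives x ≥ 863 − 204 − 391 = 268.
So 268 ≤ x < 595; integers 268 through 594: 327 values.

327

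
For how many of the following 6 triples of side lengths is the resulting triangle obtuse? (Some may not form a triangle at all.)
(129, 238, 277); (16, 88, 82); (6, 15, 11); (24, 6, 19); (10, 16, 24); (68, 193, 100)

5

(129,238,277): 129²+238² = 73285 < 76729 = 277² → obtuse
(16,88,82): 16²+82² = 6980 < 7744 = 88² → obtuse
(6,15,11): 6²+11² = 157 < 225 = 15² → obtuse
(24,6,19): 6²+19² = 397 < 576 = 24² → obtuse
(10,16,24): 10²+16² = 356 < 576 = 24² → obtuse
(68,193,100): 68+100 ≤ 193, not a triangle
5 of the 6 are obtuse.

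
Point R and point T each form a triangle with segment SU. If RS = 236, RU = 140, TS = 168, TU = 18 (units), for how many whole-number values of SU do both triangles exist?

From triangle RSU: 96 < SU < 376.
From triangle TSU: 150 < SU < 186.
Intersection: 150 < SU < 186, so integers 151 through 185: 35 values.

35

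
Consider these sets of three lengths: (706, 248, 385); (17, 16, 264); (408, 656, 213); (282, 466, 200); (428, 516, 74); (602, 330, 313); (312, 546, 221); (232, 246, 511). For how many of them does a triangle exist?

(248,385,706): 248+385 ≤ 706 → not valid
(16,17,264): 16+17 ≤ 264 → not valid
(213,408,656): 213+408 ≤ 656 → not valid
(200,282,466): 200+282 > 466 → valid
(74,428,516): 74+428 ≤ 516 → not valid
(313,330,602): 313+330 > 602 → valid
(221,312,546): 221+312 ≤ 546 → not valid
(232,246,511): 232+246 ≤ 511 → not valid
2 of the 8 triples form a triangle.

2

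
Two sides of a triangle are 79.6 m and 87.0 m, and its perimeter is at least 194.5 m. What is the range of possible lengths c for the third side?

Triangle inequality alone gives 7.4 < c < 166.6.
The perimeter condition gives c ≥ 194.5 − 79.6 − 87.0 = 27.9.
Intersecting the two: 27.9 ≤ c < 166.6.

27.9 ≤ c < 166.6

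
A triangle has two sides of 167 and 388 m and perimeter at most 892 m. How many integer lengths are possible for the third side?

Triangle inequality: 221 < x < 555. Perimeter ≤ 892 gives x ≤ 892 − 167 − 388 = 337.
So 221 < x ≤ 337; integers 222 through 337: 116 values.

116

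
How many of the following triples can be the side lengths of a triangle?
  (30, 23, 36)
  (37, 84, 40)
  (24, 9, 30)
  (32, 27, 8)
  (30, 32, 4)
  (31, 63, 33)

5

(23,30,36): 23+30 > 36 → valid
(37,40,84): 37+40 ≤ 84 → not valid
(9,24,30): 9+24 > 30 → valid
(8,27,32): 8+27 > 32 → valid
(4,30,32): 4+30 > 32 → valid
(31,33,63): 31+33 > 63 → valid
5 of the 6 triples form a triangle.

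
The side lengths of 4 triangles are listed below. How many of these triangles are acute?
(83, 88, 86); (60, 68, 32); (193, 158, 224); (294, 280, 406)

(83,88,86): 83²+86² = 14285 > 7744 = 88² → acute
(60,68,32): 32²+60² = 4624 = 68² → right
(193,158,224): 158²+193² = 62213 > 50176 = 224² → acute
(294,280,406): 280²+294² = 164836 = 406² → right
2 of the 4 are acute.

2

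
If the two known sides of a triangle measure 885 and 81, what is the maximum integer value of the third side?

The third side must be strictly less than 885 + 81 = 966.
The largest integer below 966 is 965.

965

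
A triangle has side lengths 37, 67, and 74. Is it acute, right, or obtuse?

acute

Compare the square of the longest side to the sum of squares of the other two: 37² + 67² = 5858 > 5476 = 74².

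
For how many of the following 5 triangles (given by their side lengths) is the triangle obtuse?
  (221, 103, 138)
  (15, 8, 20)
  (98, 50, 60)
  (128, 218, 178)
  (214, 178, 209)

3

(221,103,138): 103²+138² = 29653 < 48841 = 221² → obtuse
(15,8,20): 8²+15² = 289 < 400 = 20² → obtuse
(98,50,60): 50²+60² = 6100 < 9604 = 98² → obtuse
(128,218,178): 128²+178² = 48068 > 47524 = 218² → acute
(214,178,209): 178²+209² = 75365 > 45796 = 214² → acute
3 of the 5 are obtuse.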